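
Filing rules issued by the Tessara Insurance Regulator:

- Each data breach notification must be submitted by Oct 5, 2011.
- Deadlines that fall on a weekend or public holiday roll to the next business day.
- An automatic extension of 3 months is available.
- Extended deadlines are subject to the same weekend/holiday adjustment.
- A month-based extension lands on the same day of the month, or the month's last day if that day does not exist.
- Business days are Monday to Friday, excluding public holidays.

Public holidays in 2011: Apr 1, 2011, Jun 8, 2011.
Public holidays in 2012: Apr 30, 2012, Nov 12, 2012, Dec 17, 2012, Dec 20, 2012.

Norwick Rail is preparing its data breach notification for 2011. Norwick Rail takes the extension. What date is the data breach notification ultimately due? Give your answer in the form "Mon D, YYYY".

The stated deadline is Oct 5, 2011.
Oct 5, 2011 falls on a Wednesday, which is a business day, so no adjustment is needed.
Applying the 3 months extension: 3 months after Oct 5, 2011 is Jan 5, 2012.
Jan 5, 2012 is a Thursday and not a listed holiday, so it stands.
Deadline: Jan 5, 2012.

Jan 5, 2012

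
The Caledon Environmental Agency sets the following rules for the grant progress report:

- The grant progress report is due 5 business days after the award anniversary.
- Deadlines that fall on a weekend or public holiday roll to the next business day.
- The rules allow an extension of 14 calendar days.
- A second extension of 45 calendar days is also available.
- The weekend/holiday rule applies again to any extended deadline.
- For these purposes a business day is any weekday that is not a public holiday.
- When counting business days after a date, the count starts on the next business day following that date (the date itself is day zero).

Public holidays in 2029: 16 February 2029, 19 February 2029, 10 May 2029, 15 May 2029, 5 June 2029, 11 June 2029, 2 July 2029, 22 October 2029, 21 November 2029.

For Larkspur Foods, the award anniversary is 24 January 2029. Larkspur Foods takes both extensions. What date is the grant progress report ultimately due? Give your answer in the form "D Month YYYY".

5 business days after 24 January 2029, excluding weekends and holidays, is 31 January 2029.
Since 31 January 2029 is a Wednesday and not a holiday, the date is unchanged.
Applying the 14-calendar-day extension: 31 January 2029 + 14 days = 14 February 2029.
14 February 2029 falls on a Wednesday, which is a business day, so no adjustment is needed.
Applying the 45-calendar-day extension: 14 February 2029 + 45 days = 31 March 2029.
31 March 2029 falls on a Saturday. Rolling to the next business day gives 2 April 2029, a Monday.
The final due date is 2 April 2029.

2 April 2029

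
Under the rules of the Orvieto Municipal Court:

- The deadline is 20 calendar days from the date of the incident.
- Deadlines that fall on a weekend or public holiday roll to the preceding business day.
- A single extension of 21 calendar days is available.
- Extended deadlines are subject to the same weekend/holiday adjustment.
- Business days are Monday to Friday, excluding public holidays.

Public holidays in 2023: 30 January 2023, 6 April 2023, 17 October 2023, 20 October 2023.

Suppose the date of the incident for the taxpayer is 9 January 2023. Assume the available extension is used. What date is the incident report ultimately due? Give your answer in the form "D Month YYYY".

17 February 2023

Adding 20 calendar days to 9 January 2023 gives 29 January 2023.
29 January 2023 is a Sunday, so it moves to the preceding business day, 27 January 2023 (Friday).
Add the 21 calendar-day extension to 27 January 2023: 17 February 2023.
Since 17 February 2023 is a Friday and not a holiday, the date is unchanged.
Deadline: 17 February 2023.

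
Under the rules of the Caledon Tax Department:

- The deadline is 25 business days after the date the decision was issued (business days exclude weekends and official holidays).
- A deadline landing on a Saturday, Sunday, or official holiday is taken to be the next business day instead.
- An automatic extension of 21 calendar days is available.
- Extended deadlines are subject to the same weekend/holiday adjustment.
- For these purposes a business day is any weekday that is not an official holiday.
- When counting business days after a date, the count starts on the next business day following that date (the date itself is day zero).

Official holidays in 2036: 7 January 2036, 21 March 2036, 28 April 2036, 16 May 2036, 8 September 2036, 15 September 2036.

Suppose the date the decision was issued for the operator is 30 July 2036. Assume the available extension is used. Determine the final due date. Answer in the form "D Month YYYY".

24 September 2036

Counting 25 business days after 30 July 2036 (skipping weekends and listed holidays) reaches 3 September 2036.
3 September 2036 is a Wednesday and not a listed holiday, so it stands.
With the 21-day extension, 3 September 2036 becomes 24 September 2036.
24 September 2036 (Wednesday) is already a business day.
The final due date is 24 September 2036.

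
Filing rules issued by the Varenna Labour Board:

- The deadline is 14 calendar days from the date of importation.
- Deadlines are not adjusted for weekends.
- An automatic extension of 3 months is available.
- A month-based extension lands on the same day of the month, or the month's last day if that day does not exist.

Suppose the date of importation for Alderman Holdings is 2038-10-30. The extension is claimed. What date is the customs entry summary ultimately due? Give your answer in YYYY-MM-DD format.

From 2038-10-30, 14 calendar days later is 2038-11-13.
2038-11-13 is a Saturday; no weekend or holiday adjustment applies.
Applying the 3 months extension: 3 months after 2038-11-13 is 2039-02-13.
2039-02-13 falls on a Sunday. The rules make no weekend/holiday allowance, so it remains 2039-02-13.
Final deadline: 2039-02-13.

2039-02-13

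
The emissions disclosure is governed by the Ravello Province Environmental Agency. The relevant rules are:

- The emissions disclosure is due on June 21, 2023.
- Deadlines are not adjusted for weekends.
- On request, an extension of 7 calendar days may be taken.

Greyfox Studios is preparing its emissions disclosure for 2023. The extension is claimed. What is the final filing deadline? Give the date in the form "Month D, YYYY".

June 28, 2023

Start from the fixed due date, June 21, 2023.
June 21, 2023 falls on a Wednesday. The rules make no weekend/holiday allowance, so it remains June 21, 2023.
The 7-calendar-day extension moves the deadline from June 21, 2023 to June 28, 2023.
No adjustment is made for weekends or holidays, so June 28, 2023 stands.
Final deadline: June 28, 2023.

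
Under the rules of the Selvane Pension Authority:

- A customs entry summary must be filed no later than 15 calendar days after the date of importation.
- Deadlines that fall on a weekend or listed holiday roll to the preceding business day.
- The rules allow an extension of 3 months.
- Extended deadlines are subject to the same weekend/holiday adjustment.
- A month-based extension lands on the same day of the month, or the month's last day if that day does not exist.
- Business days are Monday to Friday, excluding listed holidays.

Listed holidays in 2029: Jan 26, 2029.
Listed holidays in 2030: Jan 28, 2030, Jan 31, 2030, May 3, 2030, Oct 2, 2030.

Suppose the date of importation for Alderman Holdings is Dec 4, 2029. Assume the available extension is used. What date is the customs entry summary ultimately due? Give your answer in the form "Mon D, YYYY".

Mar 19, 2030

Adding 15 calendar days to Dec 4, 2029 gives Dec 19, 2029.
Dec 19, 2029 falls on a Wednesday, which is a business day, so no adjustment is needed.
The 3 months extension carries Dec 19, 2029 to Mar 19, 2030.
Since Mar 19, 2030 is a Tuesday and not a holiday, the date is unchanged.
So the filing is due Mar 19, 2030.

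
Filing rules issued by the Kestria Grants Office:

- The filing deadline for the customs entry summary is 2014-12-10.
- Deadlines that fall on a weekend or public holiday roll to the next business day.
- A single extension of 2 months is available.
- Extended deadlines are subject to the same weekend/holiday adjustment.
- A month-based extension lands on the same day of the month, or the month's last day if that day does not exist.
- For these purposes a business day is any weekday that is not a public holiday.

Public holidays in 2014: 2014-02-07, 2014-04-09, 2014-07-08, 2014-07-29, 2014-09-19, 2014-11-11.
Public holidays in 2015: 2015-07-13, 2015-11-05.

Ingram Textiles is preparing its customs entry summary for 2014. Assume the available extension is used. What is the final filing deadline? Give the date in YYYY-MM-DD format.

Start from the fixed due date, 2014-12-10.
Since 2014-12-10 is a Wednesday and not a holiday, the date is unchanged.
Add 2 months to 2014-12-10: 2015-02-10.
2015-02-10 (Tuesday) is already a business day.
Deadline: 2015-02-10.

2015-02-10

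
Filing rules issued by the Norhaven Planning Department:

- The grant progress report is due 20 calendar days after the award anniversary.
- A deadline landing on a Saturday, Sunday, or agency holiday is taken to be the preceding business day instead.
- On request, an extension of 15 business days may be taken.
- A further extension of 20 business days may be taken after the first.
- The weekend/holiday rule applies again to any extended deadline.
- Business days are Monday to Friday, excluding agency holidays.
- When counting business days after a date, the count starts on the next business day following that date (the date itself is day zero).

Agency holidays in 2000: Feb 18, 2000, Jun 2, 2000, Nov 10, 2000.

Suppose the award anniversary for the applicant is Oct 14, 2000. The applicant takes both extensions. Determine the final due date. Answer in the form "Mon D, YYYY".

Adding 20 calendar days to Oct 14, 2000 gives Nov 3, 2000.
Since Nov 3, 2000 is a Friday and not a holiday, the date is unchanged.
Applying the 15-business-day extension: 15 business days after Nov 3, 2000 is Nov 27, 2000.
Nov 27, 2000 falls on a Monday, which is a business day, so no adjustment is needed.
The 20-business-day extension runs from Nov 27, 2000 to Dec 25, 2000.
Since Dec 25, 2000 is a Monday and not a holiday, the date is unchanged.
So the filing is due Dec 25, 2000.

Dec 25, 2000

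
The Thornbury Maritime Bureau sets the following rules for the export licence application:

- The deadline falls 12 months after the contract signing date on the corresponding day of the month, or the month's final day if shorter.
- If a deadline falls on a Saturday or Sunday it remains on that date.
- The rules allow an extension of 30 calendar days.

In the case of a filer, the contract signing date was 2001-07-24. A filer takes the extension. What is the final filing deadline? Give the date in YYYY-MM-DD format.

2002-08-23

Moving 12 months forward from 2001-07-24 on the corresponding day gives 2002-07-24.
2002-07-24 is a Wednesday; no weekend or holiday adjustment applies.
The 30-calendar-day extension moves the deadline from 2002-07-24 to 2002-08-23.
No adjustment is made for weekends or holidays, so 2002-08-23 stands.
So the filing is due 2002-08-23.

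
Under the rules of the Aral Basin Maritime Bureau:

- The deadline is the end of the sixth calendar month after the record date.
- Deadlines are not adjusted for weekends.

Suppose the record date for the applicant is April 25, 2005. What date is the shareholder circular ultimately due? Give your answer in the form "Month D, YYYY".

October 31, 2005

6 months after April 25, 2005 is October 2005; that month ends on October 31, 2005.
October 31, 2005 is a Monday; no weekend or holiday adjustment applies.
Final deadline: October 31, 2005.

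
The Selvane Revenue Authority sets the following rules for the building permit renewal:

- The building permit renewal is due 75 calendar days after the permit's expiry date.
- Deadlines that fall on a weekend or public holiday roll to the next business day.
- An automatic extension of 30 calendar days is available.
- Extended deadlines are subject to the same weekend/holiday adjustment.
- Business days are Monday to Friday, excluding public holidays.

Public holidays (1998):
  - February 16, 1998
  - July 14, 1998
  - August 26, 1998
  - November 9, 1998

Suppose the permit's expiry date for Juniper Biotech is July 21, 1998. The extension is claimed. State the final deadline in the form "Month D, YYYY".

November 4, 1998

From July 21, 1998, 75 calendar days later is October 4, 1998.
October 4, 1998 is a Sunday, so it moves to the next business day, October 5, 1998 (Monday).
The 30-calendar-day extension moves the deadline from October 5, 1998 to November 4, 1998.
November 4, 1998 (Wednesday) is already a business day.
Deadline: November 4, 1998.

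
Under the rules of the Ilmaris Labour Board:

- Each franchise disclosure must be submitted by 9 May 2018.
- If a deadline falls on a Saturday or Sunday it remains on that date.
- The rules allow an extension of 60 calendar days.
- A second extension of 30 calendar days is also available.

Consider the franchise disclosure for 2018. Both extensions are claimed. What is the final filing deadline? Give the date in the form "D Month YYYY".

7 August 2018

The stated deadline is 9 May 2018.
9 May 2018 is a Wednesday; no weekend or holiday adjustment applies.
Add the 60 calendar-day extension to 9 May 2018: 8 July 2018.
No adjustment is made for weekends or holidays, so 8 July 2018 stands.
Add the 30 calendar-day extension to 8 July 2018: 7 August 2018.
No adjustment is made for weekends or holidays, so 7 August 2018 stands.
Deadline: 7 August 2018.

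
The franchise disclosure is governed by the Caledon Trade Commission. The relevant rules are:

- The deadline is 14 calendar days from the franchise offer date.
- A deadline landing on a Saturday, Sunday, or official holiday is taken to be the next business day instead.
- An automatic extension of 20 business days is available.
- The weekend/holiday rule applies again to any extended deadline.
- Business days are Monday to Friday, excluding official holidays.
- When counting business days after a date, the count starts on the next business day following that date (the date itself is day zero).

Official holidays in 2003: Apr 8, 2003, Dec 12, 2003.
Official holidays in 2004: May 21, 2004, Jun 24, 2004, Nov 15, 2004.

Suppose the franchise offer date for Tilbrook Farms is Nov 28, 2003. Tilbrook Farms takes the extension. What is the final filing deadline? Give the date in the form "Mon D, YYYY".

Adding 14 calendar days to Nov 28, 2003 gives Dec 12, 2003.
Because Dec 12, 2003 is a listed holiday, the deadline becomes Dec 15, 2003 (Monday).
Counting 20 further business days from Dec 15, 2003 reaches Jan 12, 2004.
Since Jan 12, 2004 is a Monday and not a holiday, the date is unchanged.
The final due date is Jan 12, 2004.

Jan 12, 2004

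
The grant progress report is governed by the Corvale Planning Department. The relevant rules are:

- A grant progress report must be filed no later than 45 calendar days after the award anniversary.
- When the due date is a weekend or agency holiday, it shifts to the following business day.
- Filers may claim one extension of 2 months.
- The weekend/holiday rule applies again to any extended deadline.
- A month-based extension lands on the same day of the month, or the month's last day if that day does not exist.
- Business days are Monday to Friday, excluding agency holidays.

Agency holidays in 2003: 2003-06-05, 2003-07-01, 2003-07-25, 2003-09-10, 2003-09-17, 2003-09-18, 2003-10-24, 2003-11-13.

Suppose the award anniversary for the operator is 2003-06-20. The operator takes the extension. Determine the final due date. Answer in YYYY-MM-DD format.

2003-10-06

45 calendar days after 2003-06-20 is 2003-08-04.
2003-08-04 (Monday) is already a business day.
Add 2 months to 2003-08-04: 2003-10-04.
2003-10-04 is a Saturday; the next business day is 2003-10-06 (Monday).
So the filing is due 2003-10-06.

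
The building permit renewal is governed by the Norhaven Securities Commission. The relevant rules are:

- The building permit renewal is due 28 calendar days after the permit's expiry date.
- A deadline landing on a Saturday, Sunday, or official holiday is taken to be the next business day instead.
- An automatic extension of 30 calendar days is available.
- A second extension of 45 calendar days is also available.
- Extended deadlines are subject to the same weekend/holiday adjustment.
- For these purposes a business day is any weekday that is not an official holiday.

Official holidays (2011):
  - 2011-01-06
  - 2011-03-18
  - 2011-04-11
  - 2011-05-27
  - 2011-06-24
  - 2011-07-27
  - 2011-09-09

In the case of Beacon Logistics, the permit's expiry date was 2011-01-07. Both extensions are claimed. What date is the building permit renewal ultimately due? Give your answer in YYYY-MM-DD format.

2011-04-21

28 calendar days after 2011-01-07 is 2011-02-04.
2011-02-04 (Friday) is already a business day.
The 30-calendar-day extension moves the deadline from 2011-02-04 to 2011-03-06.
2011-03-06 falls on a Sunday. Rolling to the next business day gives 2011-03-07, a Monday.
The 45-calendar-day extension moves the deadline from 2011-03-07 to 2011-04-21.
2011-04-21 falls on a Thursday, which is a business day, so no adjustment is needed.
Deadline: 2011-04-21.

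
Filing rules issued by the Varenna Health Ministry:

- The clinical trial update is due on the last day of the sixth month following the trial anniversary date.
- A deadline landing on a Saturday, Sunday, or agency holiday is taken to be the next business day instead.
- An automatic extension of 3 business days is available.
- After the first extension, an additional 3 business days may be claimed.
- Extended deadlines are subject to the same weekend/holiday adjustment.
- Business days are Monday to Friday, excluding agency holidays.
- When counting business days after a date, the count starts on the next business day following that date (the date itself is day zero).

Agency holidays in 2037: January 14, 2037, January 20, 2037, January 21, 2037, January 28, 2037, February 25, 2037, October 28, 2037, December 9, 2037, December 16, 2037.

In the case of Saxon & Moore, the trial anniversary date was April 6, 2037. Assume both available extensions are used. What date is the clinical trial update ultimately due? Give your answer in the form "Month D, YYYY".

November 10, 2037

6 months after April 6, 2037 is October 2037; that month ends on October 31, 2037.
Because October 31, 2037 is a Saturday, the deadline becomes November 2, 2037 (Monday).
Counting 3 further business days from November 2, 2037 reaches November 5, 2037.
November 5, 2037 (Thursday) is already a business day.
Applying the 3-business-day extension: 3 business days after November 5, 2037 is November 10, 2037.
November 10, 2037 is a Tuesday and not a listed holiday, so it stands.
Deadline: November 10, 2037.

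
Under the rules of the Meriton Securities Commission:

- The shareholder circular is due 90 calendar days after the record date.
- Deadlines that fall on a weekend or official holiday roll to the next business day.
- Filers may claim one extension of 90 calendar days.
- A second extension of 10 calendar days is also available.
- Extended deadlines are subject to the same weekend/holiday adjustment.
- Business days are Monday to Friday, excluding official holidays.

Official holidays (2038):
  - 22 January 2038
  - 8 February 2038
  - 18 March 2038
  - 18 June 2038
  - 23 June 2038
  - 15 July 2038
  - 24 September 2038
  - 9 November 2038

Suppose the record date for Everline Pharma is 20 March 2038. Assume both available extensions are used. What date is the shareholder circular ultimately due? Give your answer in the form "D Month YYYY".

Adding 90 calendar days to 20 March 2038 gives 18 June 2038.
18 June 2038 is a listed holiday, so it moves to the next business day, 21 June 2038 (Monday).
The 90-calendar-day extension moves the deadline from 21 June 2038 to 19 September 2038.
19 September 2038 is a Sunday; the next business day is 20 September 2038 (Monday).
With the 10-day extension, 20 September 2038 becomes 30 September 2038.
30 September 2038 is a Thursday and not a listed holiday, so it stands.
So the filing is due 30 September 2038.

30 September 2038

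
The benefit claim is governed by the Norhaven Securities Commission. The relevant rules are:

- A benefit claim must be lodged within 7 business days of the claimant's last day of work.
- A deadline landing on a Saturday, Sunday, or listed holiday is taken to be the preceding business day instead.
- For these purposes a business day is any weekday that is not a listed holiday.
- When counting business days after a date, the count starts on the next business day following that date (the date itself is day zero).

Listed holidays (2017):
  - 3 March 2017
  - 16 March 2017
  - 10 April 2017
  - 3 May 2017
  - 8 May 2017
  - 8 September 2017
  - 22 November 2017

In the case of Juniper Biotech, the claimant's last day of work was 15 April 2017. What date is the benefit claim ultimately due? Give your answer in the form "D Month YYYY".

7 business days after 15 April 2017, excluding weekends and holidays, is 25 April 2017.
25 April 2017 is a Tuesday and not a listed holiday, so it stands.
Deadline: 25 April 2017.

25 April 2017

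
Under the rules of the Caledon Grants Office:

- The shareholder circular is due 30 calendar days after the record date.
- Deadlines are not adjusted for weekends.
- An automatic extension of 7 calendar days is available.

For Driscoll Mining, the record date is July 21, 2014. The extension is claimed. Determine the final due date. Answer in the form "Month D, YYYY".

Trigger date July 21, 2014 + 30 calendar days = August 20, 2014.
No adjustment is made for weekends or holidays, so August 20, 2014 stands.
Applying the 7-calendar-day extension: August 20, 2014 + 7 days = August 27, 2014.
No adjustment is made for weekends or holidays, so August 27, 2014 stands.
Final deadline: August 27, 2014.

August 27, 2014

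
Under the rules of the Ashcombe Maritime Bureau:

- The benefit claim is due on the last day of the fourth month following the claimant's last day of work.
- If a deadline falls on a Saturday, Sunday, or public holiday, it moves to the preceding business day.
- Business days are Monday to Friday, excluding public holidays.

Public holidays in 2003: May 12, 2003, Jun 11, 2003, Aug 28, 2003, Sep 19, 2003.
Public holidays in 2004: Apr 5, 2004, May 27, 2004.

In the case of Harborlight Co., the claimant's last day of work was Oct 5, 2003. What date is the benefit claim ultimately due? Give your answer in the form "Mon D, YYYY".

The fourth month after Oct 5, 2003 is February 2004, whose last day is Feb 29, 2004.
Feb 29, 2004 is a Sunday; the preceding business day is Feb 27, 2004 (Friday).
Final deadline: Feb 27, 2004.

Feb 27, 2004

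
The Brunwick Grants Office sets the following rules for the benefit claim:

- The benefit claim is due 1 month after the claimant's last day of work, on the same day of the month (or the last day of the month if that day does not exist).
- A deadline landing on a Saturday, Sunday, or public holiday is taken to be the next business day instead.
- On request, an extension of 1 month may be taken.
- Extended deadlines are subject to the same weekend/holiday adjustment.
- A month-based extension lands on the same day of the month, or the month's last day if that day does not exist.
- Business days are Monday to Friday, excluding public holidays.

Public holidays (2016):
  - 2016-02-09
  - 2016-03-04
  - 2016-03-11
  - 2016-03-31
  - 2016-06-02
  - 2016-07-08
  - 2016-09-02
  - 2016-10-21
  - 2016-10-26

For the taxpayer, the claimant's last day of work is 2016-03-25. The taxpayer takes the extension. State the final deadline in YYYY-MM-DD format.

2016-05-25

1 month after 2016-03-25, on the same day of the month, is 2016-04-25.
Since 2016-04-25 is a Monday and not a holiday, the date is unchanged.
Add 1 month to 2016-04-25: 2016-05-25.
2016-05-25 falls on a Wednesday, which is a business day, so no adjustment is needed.
Deadline: 2016-05-25.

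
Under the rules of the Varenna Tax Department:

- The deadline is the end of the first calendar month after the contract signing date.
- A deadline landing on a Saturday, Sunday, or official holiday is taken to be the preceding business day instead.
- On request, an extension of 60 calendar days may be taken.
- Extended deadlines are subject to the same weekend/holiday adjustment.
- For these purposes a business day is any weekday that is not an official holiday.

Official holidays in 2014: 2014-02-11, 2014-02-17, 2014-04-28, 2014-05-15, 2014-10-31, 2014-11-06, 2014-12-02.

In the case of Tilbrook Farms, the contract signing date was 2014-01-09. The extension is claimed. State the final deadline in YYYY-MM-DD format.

1 month after 2014-01-09 falls in February 2014; the last day of that month is 2014-02-28.
2014-02-28 falls on a Friday, which is a business day, so no adjustment is needed.
The 60-calendar-day extension moves the deadline from 2014-02-28 to 2014-04-29.
2014-04-29 (Tuesday) is already a business day.
So the filing is due 2014-04-29.

2014-04-29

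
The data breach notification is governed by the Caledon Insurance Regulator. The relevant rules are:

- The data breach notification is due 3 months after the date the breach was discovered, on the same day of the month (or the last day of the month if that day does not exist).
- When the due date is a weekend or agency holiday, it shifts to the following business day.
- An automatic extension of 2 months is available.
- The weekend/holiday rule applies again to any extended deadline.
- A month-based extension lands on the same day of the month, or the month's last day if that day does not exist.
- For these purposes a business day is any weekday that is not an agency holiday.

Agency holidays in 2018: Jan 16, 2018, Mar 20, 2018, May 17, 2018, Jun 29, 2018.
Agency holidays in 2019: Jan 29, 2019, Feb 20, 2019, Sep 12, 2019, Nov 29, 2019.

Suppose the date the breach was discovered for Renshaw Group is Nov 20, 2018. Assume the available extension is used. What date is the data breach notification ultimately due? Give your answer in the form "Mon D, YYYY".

3 months after Nov 20, 2018, on the same day of the month, is Feb 20, 2019.
Because Feb 20, 2019 is a listed holiday, the deadline becomes Feb 21, 2019 (Thursday).
Applying the 2 months extension: 2 months after Feb 21, 2019 is Apr 21, 2019.
Apr 21, 2019 falls on a Sunday. Rolling to the next business day gives Apr 22, 2019, a Monday.
Deadline: Apr 22, 2019.

Apr 22, 2019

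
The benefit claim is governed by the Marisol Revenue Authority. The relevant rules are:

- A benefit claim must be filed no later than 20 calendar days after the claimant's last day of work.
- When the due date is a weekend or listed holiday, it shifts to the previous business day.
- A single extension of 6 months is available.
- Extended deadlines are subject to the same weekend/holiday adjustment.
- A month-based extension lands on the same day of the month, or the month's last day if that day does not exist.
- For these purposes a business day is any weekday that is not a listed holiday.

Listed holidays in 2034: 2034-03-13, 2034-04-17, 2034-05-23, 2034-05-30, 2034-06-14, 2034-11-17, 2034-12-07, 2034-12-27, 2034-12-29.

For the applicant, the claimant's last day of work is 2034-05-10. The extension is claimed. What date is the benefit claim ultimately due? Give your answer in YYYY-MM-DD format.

2034-11-29

From 2034-05-10, 20 calendar days later is 2034-05-30.
2034-05-30 is a listed holiday; the preceding business day is 2034-05-29 (Monday).
Applying the 6 months extension: 6 months after 2034-05-29 is 2034-11-29.
2034-11-29 (Wednesday) is already a business day.
The final due date is 2034-11-29.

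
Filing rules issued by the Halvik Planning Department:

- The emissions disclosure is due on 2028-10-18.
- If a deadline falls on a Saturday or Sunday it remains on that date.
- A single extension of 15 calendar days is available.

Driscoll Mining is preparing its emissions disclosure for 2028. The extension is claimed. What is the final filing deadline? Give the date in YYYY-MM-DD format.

2028-11-02

The stated deadline is 2028-10-18.
No adjustment is made for weekends or holidays, so 2028-10-18 stands.
Add the 15 calendar-day extension to 2028-10-18: 2028-11-02.
No adjustment is made for weekends or holidays, so 2028-11-02 stands.
So the filing is due 2028-11-02.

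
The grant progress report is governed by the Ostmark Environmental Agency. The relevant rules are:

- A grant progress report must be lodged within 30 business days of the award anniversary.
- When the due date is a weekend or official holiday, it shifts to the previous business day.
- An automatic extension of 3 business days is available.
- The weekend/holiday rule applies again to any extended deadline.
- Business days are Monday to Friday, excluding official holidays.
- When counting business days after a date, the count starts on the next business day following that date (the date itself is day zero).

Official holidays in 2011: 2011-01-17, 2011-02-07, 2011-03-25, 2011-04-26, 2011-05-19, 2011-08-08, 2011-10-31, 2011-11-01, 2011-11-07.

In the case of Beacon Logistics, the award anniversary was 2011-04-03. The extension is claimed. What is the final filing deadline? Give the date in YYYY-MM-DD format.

Counting 30 business days after 2011-04-03 (skipping weekends and listed holidays) reaches 2011-05-16.
2011-05-16 falls on a Monday, which is a business day, so no adjustment is needed.
Counting 3 further business days from 2011-05-16 reaches 2011-05-20.
2011-05-20 falls on a Friday, which is a business day, so no adjustment is needed.
So the filing is due 2011-05-20.

2011-05-20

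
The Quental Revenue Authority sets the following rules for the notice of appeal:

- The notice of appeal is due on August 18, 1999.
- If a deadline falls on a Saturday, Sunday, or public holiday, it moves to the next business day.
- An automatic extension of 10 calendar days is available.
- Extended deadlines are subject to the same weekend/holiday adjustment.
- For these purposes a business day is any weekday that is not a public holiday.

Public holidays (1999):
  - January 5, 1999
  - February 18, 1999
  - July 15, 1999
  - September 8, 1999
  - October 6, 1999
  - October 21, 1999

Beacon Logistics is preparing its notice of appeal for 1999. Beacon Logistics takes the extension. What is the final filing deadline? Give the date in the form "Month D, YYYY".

August 30, 1999

The statutory due date is August 18, 1999.
Since August 18, 1999 is a Wednesday and not a holiday, the date is unchanged.
The 10-calendar-day extension moves the deadline from August 18, 1999 to August 28, 1999.
August 28, 1999 is a Saturday, so it moves to the next business day, August 30, 1999 (Monday).
Deadline: August 30, 1999.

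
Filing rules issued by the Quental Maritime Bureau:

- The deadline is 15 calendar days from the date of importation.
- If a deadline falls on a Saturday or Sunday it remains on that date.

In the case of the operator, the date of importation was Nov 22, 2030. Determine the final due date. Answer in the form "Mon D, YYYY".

Dec 7, 2030

From Nov 22, 2030, 15 calendar days later is Dec 7, 2030.
Dec 7, 2030 is a Saturday; no weekend or holiday adjustment applies.
Deadline: Dec 7, 2030.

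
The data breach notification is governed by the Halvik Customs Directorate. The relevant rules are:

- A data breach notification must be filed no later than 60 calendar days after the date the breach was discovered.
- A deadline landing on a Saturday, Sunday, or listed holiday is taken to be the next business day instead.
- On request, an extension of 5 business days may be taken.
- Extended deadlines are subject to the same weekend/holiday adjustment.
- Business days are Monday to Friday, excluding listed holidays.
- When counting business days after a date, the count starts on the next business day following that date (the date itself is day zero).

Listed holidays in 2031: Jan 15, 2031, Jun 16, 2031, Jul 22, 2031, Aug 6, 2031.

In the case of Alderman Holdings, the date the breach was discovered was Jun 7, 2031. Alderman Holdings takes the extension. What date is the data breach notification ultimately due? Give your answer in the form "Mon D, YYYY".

60 calendar days after Jun 7, 2031 is Aug 6, 2031.
Aug 6, 2031 is a listed holiday; the next business day is Aug 7, 2031 (Thursday).
The 5-business-day extension runs from Aug 7, 2031 to Aug 14, 2031.
Aug 14, 2031 falls on a Thursday, which is a business day, so no adjustment is needed.
So the filing is due Aug 14, 2031.

Aug 14, 2031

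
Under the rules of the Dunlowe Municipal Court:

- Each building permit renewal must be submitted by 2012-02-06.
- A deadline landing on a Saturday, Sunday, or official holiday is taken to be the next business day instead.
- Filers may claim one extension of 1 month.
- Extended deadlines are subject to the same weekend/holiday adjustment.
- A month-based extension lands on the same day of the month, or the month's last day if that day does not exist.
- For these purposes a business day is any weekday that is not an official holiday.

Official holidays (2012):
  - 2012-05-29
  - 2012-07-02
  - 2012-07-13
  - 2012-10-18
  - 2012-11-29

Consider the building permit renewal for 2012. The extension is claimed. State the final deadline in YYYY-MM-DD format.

The stated deadline is 2012-02-06.
2012-02-06 falls on a Monday, which is a business day, so no adjustment is needed.
Applying the 1 month extension: 1 month after 2012-02-06 is 2012-03-06.
Since 2012-03-06 is a Tuesday and not a holiday, the date is unchanged.
Deadline: 2012-03-06.

2012-03-06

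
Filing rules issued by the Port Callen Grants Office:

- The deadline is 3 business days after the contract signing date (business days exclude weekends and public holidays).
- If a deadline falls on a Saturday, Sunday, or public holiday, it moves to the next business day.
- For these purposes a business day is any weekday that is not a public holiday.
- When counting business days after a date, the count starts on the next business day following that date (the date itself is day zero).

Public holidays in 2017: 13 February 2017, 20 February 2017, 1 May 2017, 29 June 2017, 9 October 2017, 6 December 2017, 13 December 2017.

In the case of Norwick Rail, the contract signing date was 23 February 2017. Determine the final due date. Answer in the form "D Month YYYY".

28 February 2017

Counting 3 business days after 23 February 2017 (skipping weekends and listed holidays) reaches 28 February 2017.
28 February 2017 (Tuesday) is already a business day.
The final due date is 28 February 2017.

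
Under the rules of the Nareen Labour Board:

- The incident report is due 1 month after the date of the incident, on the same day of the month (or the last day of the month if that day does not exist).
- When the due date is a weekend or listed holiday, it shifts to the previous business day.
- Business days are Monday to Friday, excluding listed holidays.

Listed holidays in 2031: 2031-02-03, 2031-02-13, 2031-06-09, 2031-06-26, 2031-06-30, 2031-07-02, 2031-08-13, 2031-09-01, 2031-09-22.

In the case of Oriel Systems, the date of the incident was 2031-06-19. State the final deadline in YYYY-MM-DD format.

2031-07-18

1 month after 2031-06-19, on the same day of the month, is 2031-07-19.
2031-07-19 is a Saturday; the preceding business day is 2031-07-18 (Friday).
Deadline: 2031-07-18.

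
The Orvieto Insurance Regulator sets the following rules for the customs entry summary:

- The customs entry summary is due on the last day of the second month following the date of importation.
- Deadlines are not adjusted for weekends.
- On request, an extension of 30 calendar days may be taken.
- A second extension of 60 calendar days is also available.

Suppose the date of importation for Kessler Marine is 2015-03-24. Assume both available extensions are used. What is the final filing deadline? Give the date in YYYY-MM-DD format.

2015-08-29

2 months after 2015-03-24 falls in May 2015; the last day of that month is 2015-05-31.
2015-05-31 is a Sunday; no weekend or holiday adjustment applies.
The 30-calendar-day extension moves the deadline from 2015-05-31 to 2015-06-30.
2015-06-30 is a Tuesday; no weekend or holiday adjustment applies.
Applying the 60-calendar-day extension: 2015-06-30 + 60 days = 2015-08-29.
2015-08-29 falls on a Saturday. The rules make no weekend/holiday allowance, so it remains 2015-08-29.
The final due date is 2015-08-29.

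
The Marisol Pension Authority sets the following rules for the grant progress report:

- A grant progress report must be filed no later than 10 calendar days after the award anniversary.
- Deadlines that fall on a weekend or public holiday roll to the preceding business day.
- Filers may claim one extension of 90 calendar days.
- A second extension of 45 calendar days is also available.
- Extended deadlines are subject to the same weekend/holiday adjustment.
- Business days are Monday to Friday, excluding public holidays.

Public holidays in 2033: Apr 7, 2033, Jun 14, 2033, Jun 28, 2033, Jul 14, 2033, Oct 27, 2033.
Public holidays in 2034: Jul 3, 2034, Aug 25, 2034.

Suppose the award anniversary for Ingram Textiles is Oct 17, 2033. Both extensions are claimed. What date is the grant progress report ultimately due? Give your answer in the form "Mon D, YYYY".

From Oct 17, 2033, 10 calendar days later is Oct 27, 2033.
Oct 27, 2033 is a listed holiday, so it moves to the preceding business day, Oct 26, 2033 (Wednesday).
Add the 90 calendar-day extension to Oct 26, 2033: Jan 24, 2034.
Jan 24, 2034 (Tuesday) is already a business day.
With the 45-day extension, Jan 24, 2034 becomes Mar 10, 2034.
Mar 10, 2034 (Friday) is already a business day.
The final due date is Mar 10, 2034.

Mar 10, 2034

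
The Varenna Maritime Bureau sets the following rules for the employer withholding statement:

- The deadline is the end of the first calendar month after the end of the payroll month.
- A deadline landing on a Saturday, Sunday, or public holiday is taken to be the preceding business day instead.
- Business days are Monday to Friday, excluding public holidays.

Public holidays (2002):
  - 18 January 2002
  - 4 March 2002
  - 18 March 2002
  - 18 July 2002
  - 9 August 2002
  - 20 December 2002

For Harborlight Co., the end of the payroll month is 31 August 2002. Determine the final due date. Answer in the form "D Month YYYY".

The first month after 31 August 2002 is September 2002, whose last day is 30 September 2002.
30 September 2002 (Monday) is already a business day.
Deadline: 30 September 2002.

30 September 2002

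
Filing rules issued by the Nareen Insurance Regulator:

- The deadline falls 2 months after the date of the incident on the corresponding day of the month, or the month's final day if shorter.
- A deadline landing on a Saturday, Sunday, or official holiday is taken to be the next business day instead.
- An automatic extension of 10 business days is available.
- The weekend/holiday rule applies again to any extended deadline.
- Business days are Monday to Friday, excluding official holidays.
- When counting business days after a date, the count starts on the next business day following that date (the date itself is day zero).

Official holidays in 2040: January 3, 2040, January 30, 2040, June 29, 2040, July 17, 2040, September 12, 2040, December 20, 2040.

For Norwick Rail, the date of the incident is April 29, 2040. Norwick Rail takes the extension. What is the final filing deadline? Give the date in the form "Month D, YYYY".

Moving 2 months forward from April 29, 2040 on the corresponding day gives June 29, 2040.
June 29, 2040 falls on a listed holiday. Rolling to the next business day gives July 2, 2040, a Monday.
Applying the 10-business-day extension: 10 business days after July 2, 2040 is July 16, 2040.
July 16, 2040 is a Monday and not a listed holiday, so it stands.
Deadline: July 16, 2040.

July 16, 2040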